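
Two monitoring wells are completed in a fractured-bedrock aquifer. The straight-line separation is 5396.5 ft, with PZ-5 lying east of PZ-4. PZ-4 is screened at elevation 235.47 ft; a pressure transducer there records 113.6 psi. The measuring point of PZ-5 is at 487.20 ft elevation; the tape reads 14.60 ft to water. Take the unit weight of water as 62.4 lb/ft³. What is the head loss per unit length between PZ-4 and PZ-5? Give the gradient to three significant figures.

Pressure head at PZ-4: ψ = 144·P/γ = 144 × 113.6 / 62.4 = 262.15 ft.
Total head at PZ-4: h = z + ψ = 235.47 + 262.15 = 497.62 ft.
Total head at PZ-5: h = 487.20 − 14.60 = 472.60 ft.
Head difference: h(PZ-4) − h(PZ-5) = 497.62 − 472.60 = 25.02 ft.
Hydraulic gradient: i = |Δh| / L = 25.02 / 5396.5 = 0.00464.

i ≈ 0.00464 ft/ft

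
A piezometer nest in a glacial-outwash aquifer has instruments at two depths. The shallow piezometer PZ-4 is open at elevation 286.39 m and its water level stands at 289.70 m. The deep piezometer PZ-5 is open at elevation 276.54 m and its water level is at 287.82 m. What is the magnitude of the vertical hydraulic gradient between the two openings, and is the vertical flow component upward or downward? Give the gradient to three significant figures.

|i_v| ≈ 0.191; vertical flow is downward

Total head at PZ-4: h = 289.70 m (water level in the standpipe).
Total head at PZ-5: h = 287.82 m.
Δh = h(PZ-4) − h(PZ-5) = 289.70 − 287.82 = 1.88 m.
Vertical separation Δz = 286.39 − 276.54 = 9.85 m.
|i_v| = |Δh| / Δz = 1.88 / 9.85 = 0.191.
Head is higher in the shallow piezometer, so vertical flow is downward (recharge condition).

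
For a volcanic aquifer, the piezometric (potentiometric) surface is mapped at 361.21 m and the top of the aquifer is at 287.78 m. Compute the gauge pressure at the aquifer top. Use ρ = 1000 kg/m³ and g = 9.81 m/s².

Pressure head at the aquifer top: ψ = h − z = 361.21 − 287.78 = 73.43 m.
P = ρgψ = 1000 × 9.81 × 73.43 = 720348 Pa ≈ 720 kPa.

P ≈ 720 kPa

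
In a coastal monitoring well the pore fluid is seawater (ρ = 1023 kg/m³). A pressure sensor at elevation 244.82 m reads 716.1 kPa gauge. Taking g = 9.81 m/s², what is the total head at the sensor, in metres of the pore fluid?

h ≈ 316.18 m

ψ = P/(ρg) = 716.1×1000 / (1023 × 9.81) = 71.36 m.
h = z + ψ = 244.82 + 71.36 = 316.18 m.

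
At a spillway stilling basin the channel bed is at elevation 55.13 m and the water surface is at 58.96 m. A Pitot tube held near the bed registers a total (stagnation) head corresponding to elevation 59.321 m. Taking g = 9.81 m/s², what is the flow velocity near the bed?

v ≈ 2.66 m/s

Near the bed, under hydrostatic conditions, the piezometric head (z + ψ) equals the free-surface elevation, 58.96 m.
Velocity head = total − piezometric = 59.321 − 58.96 = 0.361 m.
v = √(2g·h_v) = √(2 × 9.81 × 0.361) = 2.66 m/s.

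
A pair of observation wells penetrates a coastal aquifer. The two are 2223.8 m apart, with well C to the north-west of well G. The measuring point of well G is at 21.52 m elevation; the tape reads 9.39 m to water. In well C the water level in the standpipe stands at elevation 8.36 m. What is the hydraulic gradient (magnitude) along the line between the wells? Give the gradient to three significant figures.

i ≈ 0.00170

Total head at well G: h = 21.52 − 9.39 = 12.13 m.
Total head at well C: h = 8.36 m (water level in the piezometer is the total head).
Head difference: h(well G) − h(well C) = 12.13 − 8.36 = 3.77 m.
Hydraulic gradient: i = |Δh| / L = 3.77 / 2223.8 = 0.00170.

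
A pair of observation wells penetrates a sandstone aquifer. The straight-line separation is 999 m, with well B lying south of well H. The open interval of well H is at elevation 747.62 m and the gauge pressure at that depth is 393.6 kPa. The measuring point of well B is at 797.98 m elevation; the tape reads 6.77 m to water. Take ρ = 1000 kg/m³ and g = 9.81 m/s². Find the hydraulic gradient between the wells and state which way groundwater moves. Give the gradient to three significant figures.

i ≈ 0.00347; groundwater flows toward the north

Pressure head at well H: ψ = P/(ρg) = 393.6×1000 / (1000 × 9.81) = 40.12 m.
Total head at well H: h = z + ψ = 747.62 + 40.12 = 787.74 m.
Total head at well B: h = 797.98 − 6.77 = 791.21 m.
Head difference: h(well H) − h(well B) = 787.74 − 791.21 = -3.47 m.
Hydraulic gradient: i = |Δh| / L = 3.47 / 999 = 0.00347.
Flow is from higher to lower head: from well B toward well H, i.e. toward the north.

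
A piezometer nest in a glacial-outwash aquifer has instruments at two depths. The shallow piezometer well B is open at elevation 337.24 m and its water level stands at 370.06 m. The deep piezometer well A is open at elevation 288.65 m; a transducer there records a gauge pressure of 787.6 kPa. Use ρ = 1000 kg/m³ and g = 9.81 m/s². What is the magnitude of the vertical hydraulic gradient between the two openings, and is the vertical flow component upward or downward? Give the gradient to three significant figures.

|i_v| ≈ 0.0231; vertical flow is downward

Total head at well B: h = 370.06 m (water level in the standpipe).
Pressure head at well A: ψ = P/(ρg) = 787.6×1000 / (1000 × 9.81) = 80.29 m.
Total head at well A: h = z + ψ = 288.65 + 80.29 = 368.94 m.
Δh = h(well B) − h(well A) = 370.06 − 368.94 = 1.12 m.
Vertical separation Δz = 337.24 − 288.65 = 48.59 m.
|i_v| = |Δh| / Δz = 1.12 / 48.59 = 0.0231.
Head is higher in the shallow piezometer, so vertical flow is downward (recharge condition).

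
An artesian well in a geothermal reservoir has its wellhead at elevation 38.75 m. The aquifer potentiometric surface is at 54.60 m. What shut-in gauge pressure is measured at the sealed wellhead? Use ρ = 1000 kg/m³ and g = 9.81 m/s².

Head above the cap: Δh = 54.60 − 38.75 = 15.85 m.
P = ρgΔh = 1000 × 9.81 × 15.85 = 155488 Pa ≈ 155 kPa.

P ≈ 155 kPa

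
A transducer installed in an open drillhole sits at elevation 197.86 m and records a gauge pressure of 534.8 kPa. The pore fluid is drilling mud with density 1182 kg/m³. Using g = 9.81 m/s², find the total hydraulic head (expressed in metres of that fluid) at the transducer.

h ≈ 243.98 m

ψ = P/(ρg) = 534.8×1000 / (1182 × 9.81) = 46.12 m.
h = z + ψ = 197.86 + 46.12 = 243.98 m.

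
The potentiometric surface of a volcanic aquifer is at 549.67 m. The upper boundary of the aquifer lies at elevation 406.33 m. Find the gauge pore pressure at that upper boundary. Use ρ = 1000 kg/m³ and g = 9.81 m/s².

P ≈ 1410 kPa

Pressure head at the aquifer top: ψ = h − z = 549.67 − 406.33 = 143.34 m.
P = ρgψ = 1000 × 9.81 × 143.34 = 1406165 Pa ≈ 1410 kPa.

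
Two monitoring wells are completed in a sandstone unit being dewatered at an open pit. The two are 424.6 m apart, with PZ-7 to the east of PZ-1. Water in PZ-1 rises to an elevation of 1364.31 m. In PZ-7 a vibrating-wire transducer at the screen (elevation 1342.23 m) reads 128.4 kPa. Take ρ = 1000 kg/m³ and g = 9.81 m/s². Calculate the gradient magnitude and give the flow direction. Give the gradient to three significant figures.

Total head at PZ-1: h = 1364.31 m (water level in the piezometer is the total head).
Pressure head at PZ-7: ψ = P/(ρg) = 128.4×1000 / (1000 × 9.81) = 13.09 m.
Total head at PZ-7: h = z + ψ = 1342.23 + 13.09 = 1355.32 m.
Head difference: h(PZ-1) − h(PZ-7) = 1364.31 − 1355.32 = 8.99 m.
Hydraulic gradient: i = |Δh| / L = 8.99 / 424.6 = 0.0212.
Flow is from higher to lower head: from PZ-1 toward PZ-7, i.e. toward the east.

i ≈ 0.0212; groundwater flows toward the east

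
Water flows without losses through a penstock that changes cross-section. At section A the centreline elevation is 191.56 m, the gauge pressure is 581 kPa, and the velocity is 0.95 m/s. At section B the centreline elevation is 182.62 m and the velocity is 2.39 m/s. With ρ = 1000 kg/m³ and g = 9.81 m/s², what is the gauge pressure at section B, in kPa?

P₂ ≈ 666 kPa

Pressure head at A: ψ₁ = P₁/(ρg) = 581×1000 / (1000 × 9.81) = 59.23 m.
Velocity heads: v₁²/2g = 0.95²/19.62 = 0.046 m; v₂²/2g = 2.39²/19.62 = 0.291 m.
Total head H = z₁ + ψ₁ + v₁²/2g = 191.56 + 59.23 + 0.046 = 250.84 m.
ψ₂ = H − z₂ − v₂²/2g = 250.84 − 182.62 − 0.291 = 67.93 m.
P₂ = ρgψ₂ = 1000 × 9.81 × 67.93 ≈ 666 kPa.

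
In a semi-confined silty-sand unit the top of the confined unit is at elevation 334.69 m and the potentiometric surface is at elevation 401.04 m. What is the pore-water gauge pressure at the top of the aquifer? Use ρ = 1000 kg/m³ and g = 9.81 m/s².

Pressure head at the aquifer top: ψ = h − z = 401.04 − 334.69 = 66.35 m.
P = ρgψ = 1000 × 9.81 × 66.35 = 650894 Pa ≈ 651 kPa.

P ≈ 651 kPa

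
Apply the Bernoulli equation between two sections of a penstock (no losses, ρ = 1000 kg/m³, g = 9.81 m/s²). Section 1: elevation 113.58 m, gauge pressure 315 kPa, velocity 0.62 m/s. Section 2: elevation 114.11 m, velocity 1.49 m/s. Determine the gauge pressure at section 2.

P₂ ≈ 309 kPa

Pressure head at 1: ψ₁ = P₁/(ρg) = 315×1000 / (1000 × 9.81) = 32.11 m.
Velocity heads: v₁²/2g = 0.62²/19.62 = 0.020 m; v₂²/2g = 1.49²/19.62 = 0.113 m.
Total head H = z₁ + ψ₁ + v₁²/2g = 113.58 + 32.11 + 0.020 = 145.71 m.
ψ₂ = H − z₂ − v₂²/2g = 145.71 − 114.11 − 0.113 = 31.49 m.
P₂ = ρgψ₂ = 1000 × 9.81 × 31.49 ≈ 309 kPa.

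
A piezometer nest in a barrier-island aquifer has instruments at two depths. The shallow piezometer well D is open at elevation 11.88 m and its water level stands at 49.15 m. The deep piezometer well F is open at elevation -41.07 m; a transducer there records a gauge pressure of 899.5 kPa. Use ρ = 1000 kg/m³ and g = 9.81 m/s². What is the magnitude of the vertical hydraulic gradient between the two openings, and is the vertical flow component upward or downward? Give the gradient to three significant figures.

Total head at well D: h = 49.15 m (water level in the standpipe).
Pressure head at well F: ψ = P/(ρg) = 899.5×1000 / (1000 × 9.81) = 91.69 m.
Total head at well F: h = z + ψ = -41.07 + 91.69 = 50.62 m.
Δh = h(well D) − h(well F) = 49.15 − 50.62 = -1.47 m.
Vertical separation Δz = 11.88 − (-41.07) = 52.95 m.
|i_v| = |Δh| / Δz = 1.47 / 52.95 = 0.0278.
Head is higher in the deep piezometer, so vertical flow is upward (discharge condition).

|i_v| ≈ 0.0278; vertical flow is upward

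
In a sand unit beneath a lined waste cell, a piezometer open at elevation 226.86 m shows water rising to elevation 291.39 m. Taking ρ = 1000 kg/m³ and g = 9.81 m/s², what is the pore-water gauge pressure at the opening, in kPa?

Pressure head ψ = h − z = 291.39 − 226.86 = 64.53 m.
P = ρgψ = 1000 × 9.81 × 64.53 = 633039 Pa ≈ 633 kPa.

P ≈ 633 kPa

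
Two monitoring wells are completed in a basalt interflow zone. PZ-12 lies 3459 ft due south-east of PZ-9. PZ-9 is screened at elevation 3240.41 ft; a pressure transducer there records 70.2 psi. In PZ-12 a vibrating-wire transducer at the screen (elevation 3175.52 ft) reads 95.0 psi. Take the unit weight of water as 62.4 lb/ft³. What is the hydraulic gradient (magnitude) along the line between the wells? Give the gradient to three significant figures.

Pressure head at PZ-9: ψ = 144·P/γ = 144 × 70.2 / 62.4 = 162.00 ft.
Total head at PZ-9: h = z + ψ = 3240.41 + 162.00 = 3402.41 ft.
Pressure head at PZ-12: ψ = 144·P/γ = 144 × 95.0 / 62.4 = 219.23 ft.
Total head at PZ-12: h = z + ψ = 3175.52 + 219.23 = 3394.75 ft.
Head difference: h(PZ-9) − h(PZ-12) = 3402.41 − 3394.75 = 7.66 ft.
Hydraulic gradient: i = |Δh| / L = 7.66 / 3459 = 0.00221.

i ≈ 0.00221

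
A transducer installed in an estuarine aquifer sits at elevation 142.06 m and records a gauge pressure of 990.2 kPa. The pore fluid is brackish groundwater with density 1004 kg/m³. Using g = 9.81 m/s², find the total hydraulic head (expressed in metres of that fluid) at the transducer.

h ≈ 242.60 m

ψ = P/(ρg) = 990.2×1000 / (1004 × 9.81) = 100.54 m.
h = z + ψ = 142.06 + 100.54 = 242.60 m.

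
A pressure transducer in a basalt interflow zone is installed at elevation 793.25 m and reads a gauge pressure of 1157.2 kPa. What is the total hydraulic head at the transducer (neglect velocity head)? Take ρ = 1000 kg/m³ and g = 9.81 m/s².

h ≈ 911.21 m

ψ = P/(ρg) = 1157.2×1000 / (1000 × 9.81) = 117.96 m.
h = z + ψ = 793.25 + 117.96 = 911.21 m.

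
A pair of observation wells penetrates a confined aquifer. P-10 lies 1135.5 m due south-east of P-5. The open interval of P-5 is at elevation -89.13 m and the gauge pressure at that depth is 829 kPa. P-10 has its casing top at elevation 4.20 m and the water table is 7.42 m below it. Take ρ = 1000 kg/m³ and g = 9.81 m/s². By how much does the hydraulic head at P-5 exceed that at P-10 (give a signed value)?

Pressure head at P-5: ψ = P/(ρg) = 829×1000 / (1000 × 9.81) = 84.51 m.
Total head at P-5: h = z + ψ = -89.13 + 84.51 = -4.62 m.
Total head at P-10: h = 4.20 − 7.42 = -3.22 m.
Head difference: h(P-5) − h(P-10) = -4.62 − (-3.22) = -1.40 m.

Δh ≈ -1.40 m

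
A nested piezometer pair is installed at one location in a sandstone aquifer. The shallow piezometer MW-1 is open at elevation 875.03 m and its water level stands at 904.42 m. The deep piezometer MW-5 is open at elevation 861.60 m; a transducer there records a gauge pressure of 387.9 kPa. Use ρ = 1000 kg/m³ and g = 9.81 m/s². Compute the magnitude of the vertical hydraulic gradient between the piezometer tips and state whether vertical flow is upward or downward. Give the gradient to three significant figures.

|i_v| ≈ 0.244; vertical flow is downward

Total head at MW-1: h = 904.42 m (water level in the standpipe).
Pressure head at MW-5: ψ = P/(ρg) = 387.9×1000 / (1000 × 9.81) = 39.54 m.
Total head at MW-5: h = z + ψ = 861.60 + 39.54 = 901.14 m.
Δh = h(MW-1) − h(MW-5) = 904.42 − 901.14 = 3.28 m.
Vertical separation Δz = 875.03 − 861.60 = 13.43 m.
|i_v| = |Δh| / Δz = 3.28 / 13.43 = 0.244.
Head is higher in the shallow piezometer, so vertical flow is downward (recharge condition).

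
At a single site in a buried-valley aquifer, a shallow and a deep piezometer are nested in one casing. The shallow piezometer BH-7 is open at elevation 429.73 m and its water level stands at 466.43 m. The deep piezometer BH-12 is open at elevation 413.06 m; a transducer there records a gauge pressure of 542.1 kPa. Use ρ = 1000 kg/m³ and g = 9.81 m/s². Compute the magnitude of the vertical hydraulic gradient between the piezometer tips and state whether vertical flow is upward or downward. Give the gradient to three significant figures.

|i_v| ≈ 0.113; vertical flow is upward

Total head at BH-7: h = 466.43 m (water level in the standpipe).
Pressure head at BH-12: ψ = P/(ρg) = 542.1×1000 / (1000 × 9.81) = 55.26 m.
Total head at BH-12: h = z + ψ = 413.06 + 55.26 = 468.32 m.
Δh = h(BH-7) − h(BH-12) = 466.43 − 468.32 = -1.89 m.
Vertical separation Δz = 429.73 − 413.06 = 16.67 m.
|i_v| = |Δh| / Δz = 1.89 / 16.67 = 0.113.
Head is higher in the deep piezometer, so vertical flow is upward (discharge condition).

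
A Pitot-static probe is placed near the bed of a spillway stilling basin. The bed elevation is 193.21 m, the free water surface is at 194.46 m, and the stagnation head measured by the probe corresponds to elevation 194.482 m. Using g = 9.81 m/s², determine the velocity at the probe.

Near the bed, under hydrostatic conditions, the piezometric head (z + ψ) equals the free-surface elevation, 194.46 m.
Velocity head = total − piezometric = 194.482 − 194.46 = 0.022 m.
v = √(2g·h_v) = √(2 × 9.81 × 0.022) = 0.657 m/s.

v ≈ 0.657 m/s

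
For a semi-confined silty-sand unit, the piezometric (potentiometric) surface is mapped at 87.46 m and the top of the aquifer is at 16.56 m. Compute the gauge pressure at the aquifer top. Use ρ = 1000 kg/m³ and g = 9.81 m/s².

P ≈ 696 kPa

Pressure head at the aquifer top: ψ = h − z = 87.46 − 16.56 = 70.90 m.
P = ρgψ = 1000 × 9.81 × 70.90 = 695529 Pa ≈ 696 kPa.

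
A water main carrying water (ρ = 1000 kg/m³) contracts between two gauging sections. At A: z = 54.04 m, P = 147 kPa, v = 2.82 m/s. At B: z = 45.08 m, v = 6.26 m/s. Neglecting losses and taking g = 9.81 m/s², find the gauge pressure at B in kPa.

P₂ ≈ 219 kPa

Pressure head at A: ψ₁ = P₁/(ρg) = 147×1000 / (1000 × 9.81) = 14.98 m.
Velocity heads: v₁²/2g = 2.82²/19.62 = 0.405 m; v₂²/2g = 6.26²/19.62 = 1.997 m.
Total head H = z₁ + ψ₁ + v₁²/2g = 54.04 + 14.98 + 0.405 = 69.42 m.
ψ₂ = H − z₂ − v₂²/2g = 69.42 − 45.08 − 1.997 = 22.34 m.
P₂ = ρgψ₂ = 1000 × 9.81 × 22.34 ≈ 219 kPa.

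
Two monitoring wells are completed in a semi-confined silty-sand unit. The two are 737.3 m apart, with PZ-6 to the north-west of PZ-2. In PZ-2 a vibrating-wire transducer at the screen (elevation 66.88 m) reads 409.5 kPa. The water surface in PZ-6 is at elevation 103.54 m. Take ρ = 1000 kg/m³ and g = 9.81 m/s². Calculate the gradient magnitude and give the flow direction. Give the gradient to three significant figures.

i ≈ 0.00689; groundwater flows toward the north-west

Pressure head at PZ-2: ψ = P/(ρg) = 409.5×1000 / (1000 × 9.81) = 41.74 m.
Total head at PZ-2: h = z + ψ = 66.88 + 41.74 = 108.62 m.
Total head at PZ-6: h = 103.54 m (water level in the piezometer is the total head).
Head difference: h(PZ-2) − h(PZ-6) = 108.62 − 103.54 = 5.08 m.
Hydraulic gradient: i = |Δh| / L = 5.08 / 737.3 = 0.00689.
Flow is from higher to lower head: from PZ-2 toward PZ-6, i.e. toward the north-west.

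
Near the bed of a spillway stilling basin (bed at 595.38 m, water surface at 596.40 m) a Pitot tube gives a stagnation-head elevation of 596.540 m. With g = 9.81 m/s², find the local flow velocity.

v ≈ 1.66 m/s

Near the bed, under hydrostatic conditions, the piezometric head (z + ψ) equals the free-surface elevation, 596.40 m.
Velocity head = total − piezometric = 596.540 − 596.40 = 0.140 m.
v = √(2g·h_v) = √(2 × 9.81 × 0.140) = 1.66 m/s.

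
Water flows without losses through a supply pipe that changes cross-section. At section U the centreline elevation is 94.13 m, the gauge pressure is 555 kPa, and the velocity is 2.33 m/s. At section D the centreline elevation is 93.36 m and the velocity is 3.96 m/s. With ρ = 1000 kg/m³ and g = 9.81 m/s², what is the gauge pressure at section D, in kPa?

Pressure head at U: ψ₁ = P₁/(ρg) = 555×1000 / (1000 × 9.81) = 56.57 m.
Velocity heads: v₁²/2g = 2.33²/19.62 = 0.277 m; v₂²/2g = 3.96²/19.62 = 0.799 m.
Total head H = z₁ + ψ₁ + v₁²/2g = 94.13 + 56.57 + 0.277 = 150.98 m.
ψ₂ = H − z₂ − v₂²/2g = 150.98 − 93.36 − 0.799 = 56.82 m.
P₂ = ρgψ₂ = 1000 × 9.81 × 56.82 ≈ 557 kPa.

P₂ ≈ 557 kPa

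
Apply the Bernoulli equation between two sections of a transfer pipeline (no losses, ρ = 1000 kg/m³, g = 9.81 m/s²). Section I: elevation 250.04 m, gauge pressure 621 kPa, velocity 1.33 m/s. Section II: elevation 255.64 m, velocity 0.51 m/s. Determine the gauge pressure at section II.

P₂ ≈ 567 kPa

Pressure head at I: ψ₁ = P₁/(ρg) = 621×1000 / (1000 × 9.81) = 63.30 m.
Velocity heads: v₁²/2g = 1.33²/19.62 = 0.090 m; v₂²/2g = 0.51²/19.62 = 0.013 m.
Total head H = z₁ + ψ₁ + v₁²/2g = 250.04 + 63.30 + 0.090 = 313.43 m.
ψ₂ = H − z₂ − v₂²/2g = 313.43 − 255.64 − 0.013 = 57.78 m.
P₂ = ρgψ₂ = 1000 × 9.81 × 57.78 ≈ 567 kPa.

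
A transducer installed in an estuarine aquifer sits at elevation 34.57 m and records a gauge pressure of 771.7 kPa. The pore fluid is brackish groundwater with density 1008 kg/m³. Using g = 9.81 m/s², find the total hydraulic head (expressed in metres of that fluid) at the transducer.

ψ = P/(ρg) = 771.7×1000 / (1008 × 9.81) = 78.04 m.
h = z + ψ = 34.57 + 78.04 = 112.61 m.

h ≈ 112.61 m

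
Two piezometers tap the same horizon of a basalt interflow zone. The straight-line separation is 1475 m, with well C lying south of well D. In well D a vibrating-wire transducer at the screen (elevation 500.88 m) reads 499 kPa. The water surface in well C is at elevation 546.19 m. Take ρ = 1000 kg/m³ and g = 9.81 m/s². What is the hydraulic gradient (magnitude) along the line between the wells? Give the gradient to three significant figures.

Pressure head at well D: ψ = P/(ρg) = 499×1000 / (1000 × 9.81) = 50.87 m.
Total head at well D: h = z + ψ = 500.88 + 50.87 = 551.75 m.
Total head at well C: h = 546.19 m (water level in the piezometer is the total head).
Head difference: h(well D) − h(well C) = 551.75 − 546.19 = 5.56 m.
Hydraulic gradient: i = |Δh| / L = 5.56 / 1475 = 0.00377.

i ≈ 0.00377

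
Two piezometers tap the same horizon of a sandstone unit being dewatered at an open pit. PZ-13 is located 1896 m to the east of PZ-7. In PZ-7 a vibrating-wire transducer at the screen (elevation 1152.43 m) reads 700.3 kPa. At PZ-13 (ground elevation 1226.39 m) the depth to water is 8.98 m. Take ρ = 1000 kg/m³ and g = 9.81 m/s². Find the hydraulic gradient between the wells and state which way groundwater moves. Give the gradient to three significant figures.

i ≈ 0.00338; groundwater flows toward the east

Pressure head at PZ-7: ψ = P/(ρg) = 700.3×1000 / (1000 × 9.81) = 71.39 m.
Total head at PZ-7: h = z + ψ = 1152.43 + 71.39 = 1223.82 m.
Total head at PZ-13: h = 1226.39 − 8.98 = 1217.41 m.
Head difference: h(PZ-7) − h(PZ-13) = 1223.82 − 1217.41 = 6.41 m.
Hydraulic gradient: i = |Δh| / L = 6.41 / 1896 = 0.00338.
Flow is from higher to lower head: from PZ-7 toward PZ-13, i.e. toward the east.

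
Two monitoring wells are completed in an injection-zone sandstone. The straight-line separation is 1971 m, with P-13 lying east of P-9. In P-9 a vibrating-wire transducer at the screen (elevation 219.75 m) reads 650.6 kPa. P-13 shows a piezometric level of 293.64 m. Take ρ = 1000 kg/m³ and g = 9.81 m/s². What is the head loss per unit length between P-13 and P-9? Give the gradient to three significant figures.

Pressure head at P-9: ψ = P/(ρg) = 650.6×1000 / (1000 × 9.81) = 66.32 m.
Total head at P-9: h = z + ψ = 219.75 + 66.32 = 286.07 m.
Total head at P-13: h = 293.64 m (water level in the piezometer is the total head).
Head difference: h(P-9) − h(P-13) = 286.07 − 293.64 = -7.57 m.
Hydraulic gradient: i = |Δh| / L = 7.57 / 1971 = 0.00384.

i ≈ 0.00384 m/m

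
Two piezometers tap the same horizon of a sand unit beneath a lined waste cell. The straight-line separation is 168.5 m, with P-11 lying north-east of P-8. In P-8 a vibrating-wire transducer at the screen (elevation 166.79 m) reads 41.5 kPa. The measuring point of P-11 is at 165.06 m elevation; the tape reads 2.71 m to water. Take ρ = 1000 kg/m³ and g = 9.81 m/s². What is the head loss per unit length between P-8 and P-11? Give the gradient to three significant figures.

i ≈ 0.0515 m/m

Pressure head at P-8: ψ = P/(ρg) = 41.5×1000 / (1000 × 9.81) = 4.23 m.
Total head at P-8: h = z + ψ = 166.79 + 4.23 = 171.02 m.
Total head at P-11: h = 165.06 − 2.71 = 162.35 m.
Head difference: h(P-8) − h(P-11) = 171.02 − 162.35 = 8.67 m.
Hydraulic gradient: i = |Δh| / L = 8.67 / 168.5 = 0.0515.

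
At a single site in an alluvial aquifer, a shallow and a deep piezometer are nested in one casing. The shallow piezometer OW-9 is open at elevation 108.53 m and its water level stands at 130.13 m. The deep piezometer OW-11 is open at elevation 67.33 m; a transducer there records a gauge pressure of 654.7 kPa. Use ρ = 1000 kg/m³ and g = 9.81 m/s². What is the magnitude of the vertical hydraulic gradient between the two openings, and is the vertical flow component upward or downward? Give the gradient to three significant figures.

Total head at OW-9: h = 130.13 m (water level in the standpipe).
Pressure head at OW-11: ψ = P/(ρg) = 654.7×1000 / (1000 × 9.81) = 66.74 m.
Total head at OW-11: h = z + ψ = 67.33 + 66.74 = 134.07 m.
Δh = h(OW-9) − h(OW-11) = 130.13 − 134.07 = -3.94 m.
Vertical separation Δz = 108.53 − 67.33 = 41.20 m.
|i_v| = |Δh| / Δz = 3.94 / 41.20 = 0.0956.
Head is higher in the deep piezometer, so vertical flow is upward (discharge condition).

|i_v| ≈ 0.0956; vertical flow is upward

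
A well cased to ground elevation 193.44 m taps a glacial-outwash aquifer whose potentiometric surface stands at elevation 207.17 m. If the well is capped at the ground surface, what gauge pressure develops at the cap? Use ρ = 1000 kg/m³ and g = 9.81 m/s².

P ≈ 135 kPa

Head above the cap: Δh = 207.17 − 193.44 = 13.73 m.
P = ρgΔh = 1000 × 9.81 × 13.73 = 134691 Pa ≈ 135 kPa.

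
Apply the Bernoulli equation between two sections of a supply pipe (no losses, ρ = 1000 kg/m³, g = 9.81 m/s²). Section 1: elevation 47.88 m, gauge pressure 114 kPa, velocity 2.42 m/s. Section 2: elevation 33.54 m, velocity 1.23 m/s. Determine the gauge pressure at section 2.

P₂ ≈ 257 kPa

Pressure head at 1: ψ₁ = P₁/(ρg) = 114×1000 / (1000 × 9.81) = 11.62 m.
Velocity heads: v₁²/2g = 2.42²/19.62 = 0.298 m; v₂²/2g = 1.23²/19.62 = 0.077 m.
Total head H = z₁ + ψ₁ + v₁²/2g = 47.88 + 11.62 + 0.298 = 59.80 m.
ψ₂ = H − z₂ − v₂²/2g = 59.80 − 33.54 − 0.077 = 26.18 m.
P₂ = ρgψ₂ = 1000 × 9.81 × 26.18 ≈ 257 kPa.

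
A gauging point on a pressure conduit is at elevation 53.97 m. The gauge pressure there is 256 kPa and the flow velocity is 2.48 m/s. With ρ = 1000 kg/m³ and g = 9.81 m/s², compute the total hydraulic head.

h ≈ 80.38 m

Pressure head ψ = P/(ρg) = 256×1000 / (1000 × 9.81) = 26.10 m.
Velocity head = v²/(2g) = 2.48² / (2 × 9.81) = 0.313 m.
h = z + ψ + v²/(2g) = 53.97 + 26.10 + 0.313 = 80.38 m.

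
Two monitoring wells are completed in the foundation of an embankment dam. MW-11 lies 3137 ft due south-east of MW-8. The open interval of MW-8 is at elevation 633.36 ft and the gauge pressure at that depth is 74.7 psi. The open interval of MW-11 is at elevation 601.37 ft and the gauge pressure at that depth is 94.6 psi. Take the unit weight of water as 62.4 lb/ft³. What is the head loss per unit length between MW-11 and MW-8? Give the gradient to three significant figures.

i ≈ 0.00444 ft/ft

Pressure head at MW-8: ψ = 144·P/γ = 144 × 74.7 / 62.4 = 172.38 ft.
Total head at MW-8: h = z + ψ = 633.36 + 172.38 = 805.74 ft.
Pressure head at MW-11: ψ = 144·P/γ = 144 × 94.6 / 62.4 = 218.31 ft.
Total head at MW-11: h = z + ψ = 601.37 + 218.31 = 819.68 ft.
Head difference: h(MW-8) − h(MW-11) = 805.74 − 819.68 = -13.94 ft.
Hydraulic gradient: i = |Δh| / L = 13.94 / 3137 = 0.00444.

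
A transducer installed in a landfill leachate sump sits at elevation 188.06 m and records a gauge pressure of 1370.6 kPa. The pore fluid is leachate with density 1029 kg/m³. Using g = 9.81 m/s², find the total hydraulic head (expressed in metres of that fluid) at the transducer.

h ≈ 323.84 m

ψ = P/(ρg) = 1370.6×1000 / (1029 × 9.81) = 135.78 m.
h = z + ψ = 188.06 + 135.78 = 323.84 m.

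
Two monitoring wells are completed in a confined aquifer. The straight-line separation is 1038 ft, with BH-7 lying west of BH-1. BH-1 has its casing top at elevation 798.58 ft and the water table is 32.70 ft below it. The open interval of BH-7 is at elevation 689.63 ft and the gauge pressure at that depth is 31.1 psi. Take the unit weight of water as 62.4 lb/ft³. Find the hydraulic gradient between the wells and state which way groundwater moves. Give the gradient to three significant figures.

i ≈ 0.00432; groundwater flows toward the west

Total head at BH-1: h = 798.58 − 32.70 = 765.88 ft.
Pressure head at BH-7: ψ = 144·P/γ = 144 × 31.1 / 62.4 = 71.77 ft.
Total head at BH-7: h = z + ψ = 689.63 + 71.77 = 761.40 ft.
Head difference: h(BH-1) − h(BH-7) = 765.88 − 761.40 = 4.48 ft.
Hydraulic gradient: i = |Δh| / L = 4.48 / 1038 = 0.00432.
Flow is from higher to lower head: from BH-1 toward BH-7, i.e. toward the west.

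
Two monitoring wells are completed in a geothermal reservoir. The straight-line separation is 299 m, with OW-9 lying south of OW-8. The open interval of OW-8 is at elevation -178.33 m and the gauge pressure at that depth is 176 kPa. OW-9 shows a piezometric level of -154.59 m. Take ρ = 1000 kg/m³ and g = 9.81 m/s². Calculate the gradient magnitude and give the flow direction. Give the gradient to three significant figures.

i ≈ 0.0194; groundwater flows toward the north

Pressure head at OW-8: ψ = P/(ρg) = 176×1000 / (1000 × 9.81) = 17.94 m.
Total head at OW-8: h = z + ψ = -178.33 + 17.94 = -160.39 m.
Total head at OW-9: h = -154.59 m (water level in the piezometer is the total head).
Head difference: h(OW-8) − h(OW-9) = -160.39 − (-154.59) = -5.80 m.
Hydraulic gradient: i = |Δh| / L = 5.80 / 299 = 0.0194.
Flow is from higher to lower head: from OW-9 toward OW-8, i.e. toward the north.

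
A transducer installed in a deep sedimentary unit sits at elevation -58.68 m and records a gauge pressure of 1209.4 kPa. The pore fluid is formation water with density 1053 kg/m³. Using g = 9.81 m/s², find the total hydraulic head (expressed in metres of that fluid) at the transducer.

h ≈ 58.40 m

ψ = P/(ρg) = 1209.4×1000 / (1053 × 9.81) = 117.08 m.
h = z + ψ = -58.68 + 117.08 = 58.40 m.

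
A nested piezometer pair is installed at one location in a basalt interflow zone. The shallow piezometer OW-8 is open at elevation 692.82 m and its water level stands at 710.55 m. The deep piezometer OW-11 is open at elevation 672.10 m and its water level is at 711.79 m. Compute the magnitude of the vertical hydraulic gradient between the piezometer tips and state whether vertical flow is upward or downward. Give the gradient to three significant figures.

Total head at OW-8: h = 710.55 m (water level in the standpipe).
Total head at OW-11: h = 711.79 m.
Δh = h(OW-8) − h(OW-11) = 710.55 − 711.79 = -1.24 m.
Vertical separation Δz = 692.82 − 672.10 = 20.72 m.
|i_v| = |Δh| / Δz = 1.24 / 20.72 = 0.0598.
Head is higher in the deep piezometer, so vertical flow is upward (discharge condition).

|i_v| ≈ 0.0598; vertical flow is upward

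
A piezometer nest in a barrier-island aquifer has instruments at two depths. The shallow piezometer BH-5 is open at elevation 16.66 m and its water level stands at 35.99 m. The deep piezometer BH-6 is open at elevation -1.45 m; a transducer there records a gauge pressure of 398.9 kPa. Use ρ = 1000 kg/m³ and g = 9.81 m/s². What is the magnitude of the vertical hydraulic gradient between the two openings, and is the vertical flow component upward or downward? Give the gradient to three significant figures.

Total head at BH-5: h = 35.99 m (water level in the standpipe).
Pressure head at BH-6: ψ = P/(ρg) = 398.9×1000 / (1000 × 9.81) = 40.66 m.
Total head at BH-6: h = z + ψ = -1.45 + 40.66 = 39.21 m.
Δh = h(BH-5) − h(BH-6) = 35.99 − 39.21 = -3.22 m.
Vertical separation Δz = 16.66 − (-1.45) = 18.11 m.
|i_v| = |Δh| / Δz = 3.22 / 18.11 = 0.178.
Head is higher in the deep piezometer, so vertical flow is upward (discharge condition).

|i_v| ≈ 0.178; vertical flow is upward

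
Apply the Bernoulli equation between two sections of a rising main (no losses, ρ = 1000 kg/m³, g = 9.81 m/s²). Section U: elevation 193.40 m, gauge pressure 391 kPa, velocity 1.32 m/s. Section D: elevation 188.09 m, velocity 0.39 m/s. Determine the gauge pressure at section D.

P₂ ≈ 444 kPa

Pressure head at U: ψ₁ = P₁/(ρg) = 391×1000 / (1000 × 9.81) = 39.86 m.
Velocity heads: v₁²/2g = 1.32²/19.62 = 0.089 m; v₂²/2g = 0.39²/19.62 = 0.008 m.
Total head H = z₁ + ψ₁ + v₁²/2g = 193.40 + 39.86 + 0.089 = 233.35 m.
ψ₂ = H − z₂ − v₂²/2g = 233.35 − 188.09 − 0.008 = 45.25 m.
P₂ = ρgψ₂ = 1000 × 9.81 × 45.25 ≈ 444 kPa.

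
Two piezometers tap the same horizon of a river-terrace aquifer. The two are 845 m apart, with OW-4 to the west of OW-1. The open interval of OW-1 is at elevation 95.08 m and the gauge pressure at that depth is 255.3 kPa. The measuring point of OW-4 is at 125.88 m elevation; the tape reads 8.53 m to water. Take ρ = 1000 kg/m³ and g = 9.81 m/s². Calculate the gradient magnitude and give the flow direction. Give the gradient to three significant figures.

Pressure head at OW-1: ψ = P/(ρg) = 255.3×1000 / (1000 × 9.81) = 26.02 m.
Total head at OW-1: h = z + ψ = 95.08 + 26.02 = 121.10 m.
Total head at OW-4: h = 125.88 − 8.53 = 117.35 m.
Head difference: h(OW-1) − h(OW-4) = 121.10 − 117.35 = 3.75 m.
Hydraulic gradient: i = |Δh| / L = 3.75 / 845 = 0.00444.
Flow is from higher to lower head: from OW-1 toward OW-4, i.e. toward the west.

i ≈ 0.00444; groundwater flows toward the west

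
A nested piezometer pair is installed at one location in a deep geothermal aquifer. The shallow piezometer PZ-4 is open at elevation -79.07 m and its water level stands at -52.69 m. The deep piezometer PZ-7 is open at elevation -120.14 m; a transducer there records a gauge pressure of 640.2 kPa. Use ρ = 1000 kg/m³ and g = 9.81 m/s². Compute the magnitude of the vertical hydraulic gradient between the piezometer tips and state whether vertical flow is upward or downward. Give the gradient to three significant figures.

|i_v| ≈ 0.0533; vertical flow is downward

Total head at PZ-4: h = -52.69 m (water level in the standpipe).
Pressure head at PZ-7: ψ = P/(ρg) = 640.2×1000 / (1000 × 9.81) = 65.26 m.
Total head at PZ-7: h = z + ψ = -120.14 + 65.26 = -54.88 m.
Δh = h(PZ-4) − h(PZ-7) = -52.69 − (-54.88) = 2.19 m.
Vertical separation Δz = -79.07 − (-120.14) = 41.07 m.
|i_v| = |Δh| / Δz = 2.19 / 41.07 = 0.0533.
Head is higher in the shallow piezometer, so vertical flow is downward (recharge condition).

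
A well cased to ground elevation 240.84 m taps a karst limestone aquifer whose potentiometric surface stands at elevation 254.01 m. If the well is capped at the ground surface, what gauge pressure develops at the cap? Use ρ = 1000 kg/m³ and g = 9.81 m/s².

P ≈ 129 kPa

Head above the cap: Δh = 254.01 − 240.84 = 13.17 m.
P = ρgΔh = 1000 × 9.81 × 13.17 = 129198 Pa ≈ 129 kPa.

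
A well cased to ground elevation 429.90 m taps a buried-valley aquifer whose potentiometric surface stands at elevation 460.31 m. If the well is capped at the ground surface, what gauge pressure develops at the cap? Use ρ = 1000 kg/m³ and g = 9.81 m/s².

P ≈ 298 kPa

Head above the cap: Δh = 460.31 − 429.90 = 30.41 m.
P = ρgΔh = 1000 × 9.81 × 30.41 = 298322 Pa ≈ 298 kPa.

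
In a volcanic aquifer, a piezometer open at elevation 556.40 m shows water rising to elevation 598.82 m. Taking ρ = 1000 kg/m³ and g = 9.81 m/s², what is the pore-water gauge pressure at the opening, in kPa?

Pressure head ψ = h − z = 598.82 − 556.40 = 42.42 m.
P = ρgψ = 1000 × 9.81 × 42.42 = 416140 Pa ≈ 416 kPa.

P ≈ 416 kPa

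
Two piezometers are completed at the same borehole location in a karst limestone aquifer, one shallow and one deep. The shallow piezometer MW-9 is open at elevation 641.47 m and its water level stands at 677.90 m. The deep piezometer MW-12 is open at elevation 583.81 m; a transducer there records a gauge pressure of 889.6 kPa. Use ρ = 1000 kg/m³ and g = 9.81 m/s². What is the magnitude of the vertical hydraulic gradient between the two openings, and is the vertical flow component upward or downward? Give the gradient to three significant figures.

|i_v| ≈ 0.0591; vertical flow is downward

Total head at MW-9: h = 677.90 m (water level in the standpipe).
Pressure head at MW-12: ψ = P/(ρg) = 889.6×1000 / (1000 × 9.81) = 90.68 m.
Total head at MW-12: h = z + ψ = 583.81 + 90.68 = 674.49 m.
Δh = h(MW-9) − h(MW-12) = 677.90 − 674.49 = 3.41 m.
Vertical separation Δz = 641.47 − 583.81 = 57.66 m.
|i_v| = |Δh| / Δz = 3.41 / 57.66 = 0.0591.
Head is higher in the shallow piezometer, so vertical flow is downward (recharge condition).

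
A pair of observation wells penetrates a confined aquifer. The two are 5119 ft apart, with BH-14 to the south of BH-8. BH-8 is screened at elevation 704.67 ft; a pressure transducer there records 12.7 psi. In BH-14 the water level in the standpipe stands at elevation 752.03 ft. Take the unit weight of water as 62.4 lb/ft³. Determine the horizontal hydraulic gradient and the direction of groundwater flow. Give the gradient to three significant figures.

Pressure head at BH-8: ψ = 144·P/γ = 144 × 12.7 / 62.4 = 29.31 ft.
Total head at BH-8: h = z + ψ = 704.67 + 29.31 = 733.98 ft.
Total head at BH-14: h = 752.03 ft (water level in the piezometer is the total head).
Head difference: h(BH-8) − h(BH-14) = 733.98 − 752.03 = -18.05 ft.
Hydraulic gradient: i = |Δh| / L = 18.05 / 5119 = 0.00353.
Flow is from higher to lower head: from BH-14 toward BH-8, i.e. toward the north.

i ≈ 0.00353; groundwater flows toward the north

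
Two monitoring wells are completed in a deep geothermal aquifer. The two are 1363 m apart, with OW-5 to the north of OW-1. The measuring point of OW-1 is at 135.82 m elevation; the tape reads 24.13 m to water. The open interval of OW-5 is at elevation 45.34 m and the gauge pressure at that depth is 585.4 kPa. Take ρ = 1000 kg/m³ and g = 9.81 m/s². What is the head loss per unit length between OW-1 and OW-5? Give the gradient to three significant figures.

i ≈ 0.00490 m/m

Total head at OW-1: h = 135.82 − 24.13 = 111.69 m.
Pressure head at OW-5: ψ = P/(ρg) = 585.4×1000 / (1000 × 9.81) = 59.67 m.
Total head at OW-5: h = z + ψ = 45.34 + 59.67 = 105.01 m.
Head difference: h(OW-1) − h(OW-5) = 111.69 − 105.01 = 6.68 m.
Hydraulic gradient: i = |Δh| / L = 6.68 / 1363 = 0.00490.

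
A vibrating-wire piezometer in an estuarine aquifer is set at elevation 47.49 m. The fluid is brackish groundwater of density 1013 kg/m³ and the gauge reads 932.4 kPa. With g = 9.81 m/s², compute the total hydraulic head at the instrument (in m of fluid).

ψ = P/(ρg) = 932.4×1000 / (1013 × 9.81) = 93.83 m.
h = z + ψ = 47.49 + 93.83 = 141.32 m.

h ≈ 141.32 m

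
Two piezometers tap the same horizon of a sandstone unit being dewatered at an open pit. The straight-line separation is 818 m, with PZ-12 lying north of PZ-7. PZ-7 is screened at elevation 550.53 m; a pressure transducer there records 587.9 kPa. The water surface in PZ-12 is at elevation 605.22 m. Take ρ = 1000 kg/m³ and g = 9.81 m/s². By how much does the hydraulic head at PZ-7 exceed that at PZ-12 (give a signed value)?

Δh ≈ 5.24 m

Pressure head at PZ-7: ψ = P/(ρg) = 587.9×1000 / (1000 × 9.81) = 59.93 m.
Total head at PZ-7: h = z + ψ = 550.53 + 59.93 = 610.46 m.
Total head at PZ-12: h = 605.22 m (water level in the piezometer is the total head).
Head difference: h(PZ-7) − h(PZ-12) = 610.46 − 605.22 = 5.24 m.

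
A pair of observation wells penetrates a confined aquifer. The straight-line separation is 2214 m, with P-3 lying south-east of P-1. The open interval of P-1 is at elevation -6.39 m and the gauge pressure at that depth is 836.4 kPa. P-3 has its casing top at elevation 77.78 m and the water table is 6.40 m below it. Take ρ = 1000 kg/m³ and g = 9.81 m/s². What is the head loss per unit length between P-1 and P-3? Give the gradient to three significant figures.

Pressure head at P-1: ψ = P/(ρg) = 836.4×1000 / (1000 × 9.81) = 85.26 m.
Total head at P-1: h = z + ψ = -6.39 + 85.26 = 78.87 m.
Total head at P-3: h = 77.78 − 6.40 = 71.38 m.
Head difference: h(P-1) − h(P-3) = 78.87 − 71.38 = 7.49 m.
Hydraulic gradient: i = |Δh| / L = 7.49 / 2214 = 0.00338.

i ≈ 0.00338 m/m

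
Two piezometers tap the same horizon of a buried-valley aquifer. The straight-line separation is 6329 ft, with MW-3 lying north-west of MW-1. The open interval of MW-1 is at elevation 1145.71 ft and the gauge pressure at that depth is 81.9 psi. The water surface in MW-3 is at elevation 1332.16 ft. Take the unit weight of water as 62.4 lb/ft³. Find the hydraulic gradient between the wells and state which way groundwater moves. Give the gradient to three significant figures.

i ≈ 0.000403; groundwater flows toward the north-west

Pressure head at MW-1: ψ = 144·P/γ = 144 × 81.9 / 62.4 = 189.00 ft.
Total head at MW-1: h = z + ψ = 1145.71 + 189.00 = 1334.71 ft.
Total head at MW-3: h = 1332.16 ft (water level in the piezometer is the total head).
Head difference: h(MW-1) − h(MW-3) = 1334.71 − 1332.16 = 2.55 ft.
Hydraulic gradient: i = |Δh| / L = 2.55 / 6329 = 0.000403.
Flow is from higher to lower head: from MW-1 toward MW-3, i.e. toward the north-west.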